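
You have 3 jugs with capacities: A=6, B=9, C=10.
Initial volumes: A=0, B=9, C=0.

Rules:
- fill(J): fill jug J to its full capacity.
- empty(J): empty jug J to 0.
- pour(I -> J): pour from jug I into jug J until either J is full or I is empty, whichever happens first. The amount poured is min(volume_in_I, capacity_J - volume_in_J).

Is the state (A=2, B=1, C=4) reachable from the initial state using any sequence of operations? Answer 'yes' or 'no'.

Answer: no

Derivation:
BFS explored all 410 reachable states.
Reachable set includes: (0,0,0), (0,0,1), (0,0,2), (0,0,3), (0,0,4), (0,0,5), (0,0,6), (0,0,7), (0,0,8), (0,0,9), (0,0,10), (0,1,0) ...
Target (A=2, B=1, C=4) not in reachable set → no.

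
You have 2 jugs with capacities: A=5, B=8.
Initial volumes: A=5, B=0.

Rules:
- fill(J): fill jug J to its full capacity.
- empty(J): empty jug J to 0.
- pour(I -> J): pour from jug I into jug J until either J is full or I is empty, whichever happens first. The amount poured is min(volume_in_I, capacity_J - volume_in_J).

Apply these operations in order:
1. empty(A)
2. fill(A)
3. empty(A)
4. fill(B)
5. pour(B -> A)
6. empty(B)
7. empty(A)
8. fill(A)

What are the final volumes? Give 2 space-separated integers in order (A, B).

Step 1: empty(A) -> (A=0 B=0)
Step 2: fill(A) -> (A=5 B=0)
Step 3: empty(A) -> (A=0 B=0)
Step 4: fill(B) -> (A=0 B=8)
Step 5: pour(B -> A) -> (A=5 B=3)
Step 6: empty(B) -> (A=5 B=0)
Step 7: empty(A) -> (A=0 B=0)
Step 8: fill(A) -> (A=5 B=0)

Answer: 5 0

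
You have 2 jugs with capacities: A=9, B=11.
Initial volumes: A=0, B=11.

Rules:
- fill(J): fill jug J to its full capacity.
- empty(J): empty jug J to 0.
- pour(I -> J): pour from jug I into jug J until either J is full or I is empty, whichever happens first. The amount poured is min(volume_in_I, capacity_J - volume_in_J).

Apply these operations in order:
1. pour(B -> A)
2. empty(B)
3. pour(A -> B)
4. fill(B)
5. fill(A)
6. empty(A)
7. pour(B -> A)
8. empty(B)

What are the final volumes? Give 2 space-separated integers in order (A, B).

Step 1: pour(B -> A) -> (A=9 B=2)
Step 2: empty(B) -> (A=9 B=0)
Step 3: pour(A -> B) -> (A=0 B=9)
Step 4: fill(B) -> (A=0 B=11)
Step 5: fill(A) -> (A=9 B=11)
Step 6: empty(A) -> (A=0 B=11)
Step 7: pour(B -> A) -> (A=9 B=2)
Step 8: empty(B) -> (A=9 B=0)

Answer: 9 0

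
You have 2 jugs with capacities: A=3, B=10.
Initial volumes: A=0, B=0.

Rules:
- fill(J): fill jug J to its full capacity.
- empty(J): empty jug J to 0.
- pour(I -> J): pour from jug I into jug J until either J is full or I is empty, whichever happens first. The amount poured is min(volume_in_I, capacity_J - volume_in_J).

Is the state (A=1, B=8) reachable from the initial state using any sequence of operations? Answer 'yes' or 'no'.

BFS explored all 26 reachable states.
Reachable set includes: (0,0), (0,1), (0,2), (0,3), (0,4), (0,5), (0,6), (0,7), (0,8), (0,9), (0,10), (1,0) ...
Target (A=1, B=8) not in reachable set → no.

Answer: no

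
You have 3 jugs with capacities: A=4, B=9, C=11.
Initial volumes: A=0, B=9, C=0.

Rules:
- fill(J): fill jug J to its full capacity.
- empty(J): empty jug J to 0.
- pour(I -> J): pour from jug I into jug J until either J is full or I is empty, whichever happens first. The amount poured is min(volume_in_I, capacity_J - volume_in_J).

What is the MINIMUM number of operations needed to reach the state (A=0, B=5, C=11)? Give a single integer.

Answer: 3

Derivation:
BFS from (A=0, B=9, C=0). One shortest path:
  1. fill(C) -> (A=0 B=9 C=11)
  2. pour(B -> A) -> (A=4 B=5 C=11)
  3. empty(A) -> (A=0 B=5 C=11)
Reached target in 3 moves.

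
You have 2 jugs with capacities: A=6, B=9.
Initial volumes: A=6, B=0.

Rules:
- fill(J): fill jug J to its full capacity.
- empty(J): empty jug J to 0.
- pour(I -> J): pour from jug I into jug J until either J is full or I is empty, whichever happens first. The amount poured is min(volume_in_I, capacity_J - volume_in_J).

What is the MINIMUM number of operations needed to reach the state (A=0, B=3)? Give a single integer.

Answer: 4

Derivation:
BFS from (A=6, B=0). One shortest path:
  1. empty(A) -> (A=0 B=0)
  2. fill(B) -> (A=0 B=9)
  3. pour(B -> A) -> (A=6 B=3)
  4. empty(A) -> (A=0 B=3)
Reached target in 4 moves.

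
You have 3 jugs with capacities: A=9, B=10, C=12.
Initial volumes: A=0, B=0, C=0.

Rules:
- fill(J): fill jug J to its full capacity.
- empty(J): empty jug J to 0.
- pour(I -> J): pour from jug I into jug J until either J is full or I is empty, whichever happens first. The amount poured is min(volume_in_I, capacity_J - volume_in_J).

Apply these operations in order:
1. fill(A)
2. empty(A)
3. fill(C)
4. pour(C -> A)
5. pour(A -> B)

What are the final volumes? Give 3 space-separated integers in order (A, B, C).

Answer: 0 9 3

Derivation:
Step 1: fill(A) -> (A=9 B=0 C=0)
Step 2: empty(A) -> (A=0 B=0 C=0)
Step 3: fill(C) -> (A=0 B=0 C=12)
Step 4: pour(C -> A) -> (A=9 B=0 C=3)
Step 5: pour(A -> B) -> (A=0 B=9 C=3)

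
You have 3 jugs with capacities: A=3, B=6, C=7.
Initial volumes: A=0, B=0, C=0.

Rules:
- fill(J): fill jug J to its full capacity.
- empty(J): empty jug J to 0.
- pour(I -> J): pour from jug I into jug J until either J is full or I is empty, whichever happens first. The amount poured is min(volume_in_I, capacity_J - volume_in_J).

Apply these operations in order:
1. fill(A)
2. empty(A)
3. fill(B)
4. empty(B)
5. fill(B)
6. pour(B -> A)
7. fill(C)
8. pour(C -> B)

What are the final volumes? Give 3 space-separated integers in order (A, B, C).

Answer: 3 6 4

Derivation:
Step 1: fill(A) -> (A=3 B=0 C=0)
Step 2: empty(A) -> (A=0 B=0 C=0)
Step 3: fill(B) -> (A=0 B=6 C=0)
Step 4: empty(B) -> (A=0 B=0 C=0)
Step 5: fill(B) -> (A=0 B=6 C=0)
Step 6: pour(B -> A) -> (A=3 B=3 C=0)
Step 7: fill(C) -> (A=3 B=3 C=7)
Step 8: pour(C -> B) -> (A=3 B=6 C=4)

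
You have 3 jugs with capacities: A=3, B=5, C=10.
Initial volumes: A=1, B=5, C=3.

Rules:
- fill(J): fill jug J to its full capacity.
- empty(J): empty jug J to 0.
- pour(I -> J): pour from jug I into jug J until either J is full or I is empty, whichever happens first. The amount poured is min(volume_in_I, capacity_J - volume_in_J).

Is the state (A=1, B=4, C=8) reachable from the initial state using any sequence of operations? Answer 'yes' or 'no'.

Answer: no

Derivation:
BFS explored all 192 reachable states.
Reachable set includes: (0,0,0), (0,0,1), (0,0,2), (0,0,3), (0,0,4), (0,0,5), (0,0,6), (0,0,7), (0,0,8), (0,0,9), (0,0,10), (0,1,0) ...
Target (A=1, B=4, C=8) not in reachable set → no.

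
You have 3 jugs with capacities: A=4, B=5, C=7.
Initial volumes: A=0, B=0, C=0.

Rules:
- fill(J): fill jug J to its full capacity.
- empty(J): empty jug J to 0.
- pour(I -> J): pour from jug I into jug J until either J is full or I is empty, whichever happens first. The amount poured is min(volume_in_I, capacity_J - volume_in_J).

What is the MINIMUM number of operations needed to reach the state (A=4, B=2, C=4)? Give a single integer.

Answer: 6

Derivation:
BFS from (A=0, B=0, C=0). One shortest path:
  1. fill(B) -> (A=0 B=5 C=0)
  2. pour(B -> A) -> (A=4 B=1 C=0)
  3. pour(A -> C) -> (A=0 B=1 C=4)
  4. pour(B -> A) -> (A=1 B=0 C=4)
  5. fill(B) -> (A=1 B=5 C=4)
  6. pour(B -> A) -> (A=4 B=2 C=4)
Reached target in 6 moves.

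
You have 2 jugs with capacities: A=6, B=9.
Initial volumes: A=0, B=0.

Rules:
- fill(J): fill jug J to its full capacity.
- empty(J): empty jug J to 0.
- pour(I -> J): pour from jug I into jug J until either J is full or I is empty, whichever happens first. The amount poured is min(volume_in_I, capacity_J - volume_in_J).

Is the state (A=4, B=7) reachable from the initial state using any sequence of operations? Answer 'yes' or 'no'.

BFS explored all 10 reachable states.
Reachable set includes: (0,0), (0,3), (0,6), (0,9), (3,0), (3,9), (6,0), (6,3), (6,6), (6,9)
Target (A=4, B=7) not in reachable set → no.

Answer: no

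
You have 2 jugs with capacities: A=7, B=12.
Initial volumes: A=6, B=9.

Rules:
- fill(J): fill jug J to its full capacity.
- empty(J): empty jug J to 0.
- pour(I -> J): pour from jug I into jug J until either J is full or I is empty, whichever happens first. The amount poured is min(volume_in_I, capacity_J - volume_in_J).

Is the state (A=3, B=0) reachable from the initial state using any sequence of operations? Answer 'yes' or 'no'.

Answer: yes

Derivation:
BFS from (A=6, B=9):
  1. pour(A -> B) -> (A=3 B=12)
  2. empty(B) -> (A=3 B=0)
Target reached → yes.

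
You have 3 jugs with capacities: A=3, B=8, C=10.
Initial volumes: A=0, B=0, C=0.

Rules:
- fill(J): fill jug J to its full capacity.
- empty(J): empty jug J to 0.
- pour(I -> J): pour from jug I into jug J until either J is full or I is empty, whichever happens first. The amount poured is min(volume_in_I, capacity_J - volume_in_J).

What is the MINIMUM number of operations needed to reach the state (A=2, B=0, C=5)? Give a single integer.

Answer: 6

Derivation:
BFS from (A=0, B=0, C=0). One shortest path:
  1. fill(C) -> (A=0 B=0 C=10)
  2. pour(C -> B) -> (A=0 B=8 C=2)
  3. pour(B -> A) -> (A=3 B=5 C=2)
  4. empty(A) -> (A=0 B=5 C=2)
  5. pour(C -> A) -> (A=2 B=5 C=0)
  6. pour(B -> C) -> (A=2 B=0 C=5)
Reached target in 6 moves.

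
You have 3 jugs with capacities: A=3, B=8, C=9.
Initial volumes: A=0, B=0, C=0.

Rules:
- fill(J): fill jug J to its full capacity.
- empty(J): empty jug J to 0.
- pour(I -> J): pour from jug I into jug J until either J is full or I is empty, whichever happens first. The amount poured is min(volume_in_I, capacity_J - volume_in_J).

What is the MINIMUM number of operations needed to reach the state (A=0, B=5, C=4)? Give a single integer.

Answer: 4

Derivation:
BFS from (A=0, B=0, C=0). One shortest path:
  1. fill(C) -> (A=0 B=0 C=9)
  2. pour(C -> B) -> (A=0 B=8 C=1)
  3. pour(B -> A) -> (A=3 B=5 C=1)
  4. pour(A -> C) -> (A=0 B=5 C=4)
Reached target in 4 moves.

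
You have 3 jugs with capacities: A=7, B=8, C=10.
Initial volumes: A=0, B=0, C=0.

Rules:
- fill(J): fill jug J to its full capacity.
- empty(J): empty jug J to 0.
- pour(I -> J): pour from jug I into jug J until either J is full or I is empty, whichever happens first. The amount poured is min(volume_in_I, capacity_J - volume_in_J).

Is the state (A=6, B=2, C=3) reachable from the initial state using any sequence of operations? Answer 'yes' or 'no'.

BFS explored all 414 reachable states.
Reachable set includes: (0,0,0), (0,0,1), (0,0,2), (0,0,3), (0,0,4), (0,0,5), (0,0,6), (0,0,7), (0,0,8), (0,0,9), (0,0,10), (0,1,0) ...
Target (A=6, B=2, C=3) not in reachable set → no.

Answer: no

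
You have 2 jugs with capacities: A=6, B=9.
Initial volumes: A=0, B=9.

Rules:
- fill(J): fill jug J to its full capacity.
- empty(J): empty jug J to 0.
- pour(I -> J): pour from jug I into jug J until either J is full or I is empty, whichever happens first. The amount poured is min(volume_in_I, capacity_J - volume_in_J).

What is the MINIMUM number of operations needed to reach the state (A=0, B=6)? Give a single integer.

Answer: 3

Derivation:
BFS from (A=0, B=9). One shortest path:
  1. fill(A) -> (A=6 B=9)
  2. empty(B) -> (A=6 B=0)
  3. pour(A -> B) -> (A=0 B=6)
Reached target in 3 moves.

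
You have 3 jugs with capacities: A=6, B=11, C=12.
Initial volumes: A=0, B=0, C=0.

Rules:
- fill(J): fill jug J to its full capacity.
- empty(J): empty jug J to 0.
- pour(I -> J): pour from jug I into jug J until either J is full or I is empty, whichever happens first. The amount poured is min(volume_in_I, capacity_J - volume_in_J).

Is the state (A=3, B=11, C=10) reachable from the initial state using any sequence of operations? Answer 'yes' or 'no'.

Answer: yes

Derivation:
BFS from (A=0, B=0, C=0):
  1. fill(C) -> (A=0 B=0 C=12)
  2. pour(C -> B) -> (A=0 B=11 C=1)
  3. empty(B) -> (A=0 B=0 C=1)
  4. pour(C -> A) -> (A=1 B=0 C=0)
  5. fill(C) -> (A=1 B=0 C=12)
  6. pour(C -> B) -> (A=1 B=11 C=1)
  7. empty(B) -> (A=1 B=0 C=1)
  8. pour(C -> A) -> (A=2 B=0 C=0)
  9. fill(C) -> (A=2 B=0 C=12)
  10. pour(C -> B) -> (A=2 B=11 C=1)
  11. pour(C -> A) -> (A=3 B=11 C=0)
  12. pour(B -> C) -> (A=3 B=0 C=11)
  13. fill(B) -> (A=3 B=11 C=11)
  14. pour(B -> C) -> (A=3 B=10 C=12)
  15. empty(C) -> (A=3 B=10 C=0)
  16. pour(B -> C) -> (A=3 B=0 C=10)
  17. fill(B) -> (A=3 B=11 C=10)
Target reached → yes.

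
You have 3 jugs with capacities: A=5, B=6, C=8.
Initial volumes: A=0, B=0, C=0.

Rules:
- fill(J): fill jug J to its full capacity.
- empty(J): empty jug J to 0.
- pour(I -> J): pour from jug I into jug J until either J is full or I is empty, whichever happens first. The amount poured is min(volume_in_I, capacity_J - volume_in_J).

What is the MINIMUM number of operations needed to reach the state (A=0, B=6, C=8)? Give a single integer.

Answer: 2

Derivation:
BFS from (A=0, B=0, C=0). One shortest path:
  1. fill(B) -> (A=0 B=6 C=0)
  2. fill(C) -> (A=0 B=6 C=8)
Reached target in 2 moves.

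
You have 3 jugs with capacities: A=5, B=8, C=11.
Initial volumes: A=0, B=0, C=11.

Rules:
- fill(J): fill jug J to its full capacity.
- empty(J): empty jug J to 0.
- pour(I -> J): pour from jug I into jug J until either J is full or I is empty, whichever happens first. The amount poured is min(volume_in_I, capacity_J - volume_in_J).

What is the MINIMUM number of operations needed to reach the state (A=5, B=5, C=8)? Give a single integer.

BFS from (A=0, B=0, C=11). One shortest path:
  1. fill(A) -> (A=5 B=0 C=11)
  2. fill(B) -> (A=5 B=8 C=11)
  3. empty(C) -> (A=5 B=8 C=0)
  4. pour(B -> C) -> (A=5 B=0 C=8)
  5. pour(A -> B) -> (A=0 B=5 C=8)
  6. fill(A) -> (A=5 B=5 C=8)
Reached target in 6 moves.

Answer: 6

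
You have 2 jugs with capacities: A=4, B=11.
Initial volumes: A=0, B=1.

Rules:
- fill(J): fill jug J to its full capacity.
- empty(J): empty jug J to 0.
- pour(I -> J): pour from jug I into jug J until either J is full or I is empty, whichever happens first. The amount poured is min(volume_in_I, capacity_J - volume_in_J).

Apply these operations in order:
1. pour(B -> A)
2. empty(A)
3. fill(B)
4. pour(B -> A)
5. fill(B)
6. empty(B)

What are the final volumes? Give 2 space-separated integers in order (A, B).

Answer: 4 0

Derivation:
Step 1: pour(B -> A) -> (A=1 B=0)
Step 2: empty(A) -> (A=0 B=0)
Step 3: fill(B) -> (A=0 B=11)
Step 4: pour(B -> A) -> (A=4 B=7)
Step 5: fill(B) -> (A=4 B=11)
Step 6: empty(B) -> (A=4 B=0)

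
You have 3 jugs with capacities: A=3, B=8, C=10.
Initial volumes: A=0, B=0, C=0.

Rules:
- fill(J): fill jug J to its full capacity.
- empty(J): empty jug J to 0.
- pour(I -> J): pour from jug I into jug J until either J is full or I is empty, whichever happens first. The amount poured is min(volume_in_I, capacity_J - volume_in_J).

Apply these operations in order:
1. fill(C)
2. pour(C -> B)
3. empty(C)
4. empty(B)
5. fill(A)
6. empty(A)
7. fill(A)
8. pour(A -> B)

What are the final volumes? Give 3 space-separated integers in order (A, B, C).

Step 1: fill(C) -> (A=0 B=0 C=10)
Step 2: pour(C -> B) -> (A=0 B=8 C=2)
Step 3: empty(C) -> (A=0 B=8 C=0)
Step 4: empty(B) -> (A=0 B=0 C=0)
Step 5: fill(A) -> (A=3 B=0 C=0)
Step 6: empty(A) -> (A=0 B=0 C=0)
Step 7: fill(A) -> (A=3 B=0 C=0)
Step 8: pour(A -> B) -> (A=0 B=3 C=0)

Answer: 0 3 0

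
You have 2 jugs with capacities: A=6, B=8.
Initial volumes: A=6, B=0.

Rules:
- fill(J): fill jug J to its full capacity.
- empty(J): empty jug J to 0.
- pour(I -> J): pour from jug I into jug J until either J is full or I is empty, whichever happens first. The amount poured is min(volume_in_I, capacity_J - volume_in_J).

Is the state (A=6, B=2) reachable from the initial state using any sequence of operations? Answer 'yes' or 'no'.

BFS from (A=6, B=0):
  1. empty(A) -> (A=0 B=0)
  2. fill(B) -> (A=0 B=8)
  3. pour(B -> A) -> (A=6 B=2)
Target reached → yes.

Answer: yes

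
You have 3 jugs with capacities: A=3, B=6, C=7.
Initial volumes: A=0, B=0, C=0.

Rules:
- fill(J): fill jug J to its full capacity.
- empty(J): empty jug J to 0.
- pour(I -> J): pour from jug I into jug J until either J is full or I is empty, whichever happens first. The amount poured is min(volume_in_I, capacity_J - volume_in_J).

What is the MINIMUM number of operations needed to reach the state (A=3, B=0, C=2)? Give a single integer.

Answer: 7

Derivation:
BFS from (A=0, B=0, C=0). One shortest path:
  1. fill(A) -> (A=3 B=0 C=0)
  2. fill(B) -> (A=3 B=6 C=0)
  3. pour(A -> C) -> (A=0 B=6 C=3)
  4. fill(A) -> (A=3 B=6 C=3)
  5. pour(B -> C) -> (A=3 B=2 C=7)
  6. empty(C) -> (A=3 B=2 C=0)
  7. pour(B -> C) -> (A=3 B=0 C=2)
Reached target in 7 moves.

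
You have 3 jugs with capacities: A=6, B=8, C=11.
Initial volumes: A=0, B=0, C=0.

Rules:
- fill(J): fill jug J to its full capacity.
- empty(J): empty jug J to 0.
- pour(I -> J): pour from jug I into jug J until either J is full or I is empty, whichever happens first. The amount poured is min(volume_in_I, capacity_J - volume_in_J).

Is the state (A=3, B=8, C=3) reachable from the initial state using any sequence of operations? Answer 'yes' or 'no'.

Answer: yes

Derivation:
BFS from (A=0, B=0, C=0):
  1. fill(A) -> (A=6 B=0 C=0)
  2. fill(B) -> (A=6 B=8 C=0)
  3. pour(B -> C) -> (A=6 B=0 C=8)
  4. pour(A -> C) -> (A=3 B=0 C=11)
  5. pour(C -> B) -> (A=3 B=8 C=3)
Target reached → yes.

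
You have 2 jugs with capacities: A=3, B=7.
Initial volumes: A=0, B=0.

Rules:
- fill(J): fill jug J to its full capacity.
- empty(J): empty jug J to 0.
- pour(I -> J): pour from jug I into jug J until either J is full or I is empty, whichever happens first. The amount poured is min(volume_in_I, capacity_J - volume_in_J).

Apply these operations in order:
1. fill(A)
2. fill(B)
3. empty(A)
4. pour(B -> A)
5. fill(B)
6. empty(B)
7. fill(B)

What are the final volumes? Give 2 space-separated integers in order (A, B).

Step 1: fill(A) -> (A=3 B=0)
Step 2: fill(B) -> (A=3 B=7)
Step 3: empty(A) -> (A=0 B=7)
Step 4: pour(B -> A) -> (A=3 B=4)
Step 5: fill(B) -> (A=3 B=7)
Step 6: empty(B) -> (A=3 B=0)
Step 7: fill(B) -> (A=3 B=7)

Answer: 3 7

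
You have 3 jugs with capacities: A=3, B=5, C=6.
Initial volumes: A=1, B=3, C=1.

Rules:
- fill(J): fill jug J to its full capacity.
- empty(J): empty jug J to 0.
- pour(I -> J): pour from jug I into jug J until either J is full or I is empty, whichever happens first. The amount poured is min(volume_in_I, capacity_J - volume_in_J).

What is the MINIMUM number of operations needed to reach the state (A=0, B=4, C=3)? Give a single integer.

BFS from (A=1, B=3, C=1). One shortest path:
  1. fill(A) -> (A=3 B=3 C=1)
  2. pour(C -> B) -> (A=3 B=4 C=0)
  3. pour(A -> C) -> (A=0 B=4 C=3)
Reached target in 3 moves.

Answer: 3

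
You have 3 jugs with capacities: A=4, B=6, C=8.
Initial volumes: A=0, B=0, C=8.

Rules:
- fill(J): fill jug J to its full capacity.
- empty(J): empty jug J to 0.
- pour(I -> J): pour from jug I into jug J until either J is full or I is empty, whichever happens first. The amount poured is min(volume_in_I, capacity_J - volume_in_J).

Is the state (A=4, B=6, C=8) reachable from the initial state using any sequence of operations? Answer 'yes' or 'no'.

Answer: yes

Derivation:
BFS from (A=0, B=0, C=8):
  1. fill(A) -> (A=4 B=0 C=8)
  2. fill(B) -> (A=4 B=6 C=8)
Target reached → yes.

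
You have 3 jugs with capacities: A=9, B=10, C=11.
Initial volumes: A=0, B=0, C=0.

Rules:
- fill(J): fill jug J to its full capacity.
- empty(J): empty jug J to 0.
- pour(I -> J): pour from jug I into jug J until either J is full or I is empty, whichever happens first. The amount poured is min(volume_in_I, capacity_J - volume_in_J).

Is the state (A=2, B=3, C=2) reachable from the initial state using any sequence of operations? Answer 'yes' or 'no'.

Answer: no

Derivation:
BFS explored all 600 reachable states.
Reachable set includes: (0,0,0), (0,0,1), (0,0,2), (0,0,3), (0,0,4), (0,0,5), (0,0,6), (0,0,7), (0,0,8), (0,0,9), (0,0,10), (0,0,11) ...
Target (A=2, B=3, C=2) not in reachable set → no.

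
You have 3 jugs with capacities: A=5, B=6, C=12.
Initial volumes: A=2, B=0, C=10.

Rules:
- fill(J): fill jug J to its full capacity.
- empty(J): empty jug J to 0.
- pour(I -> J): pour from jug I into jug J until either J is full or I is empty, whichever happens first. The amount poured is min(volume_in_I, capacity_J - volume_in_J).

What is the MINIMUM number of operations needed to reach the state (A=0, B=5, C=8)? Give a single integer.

Answer: 6

Derivation:
BFS from (A=2, B=0, C=10). One shortest path:
  1. fill(B) -> (A=2 B=6 C=10)
  2. empty(C) -> (A=2 B=6 C=0)
  3. pour(A -> C) -> (A=0 B=6 C=2)
  4. fill(A) -> (A=5 B=6 C=2)
  5. pour(B -> C) -> (A=5 B=0 C=8)
  6. pour(A -> B) -> (A=0 B=5 C=8)
Reached target in 6 moves.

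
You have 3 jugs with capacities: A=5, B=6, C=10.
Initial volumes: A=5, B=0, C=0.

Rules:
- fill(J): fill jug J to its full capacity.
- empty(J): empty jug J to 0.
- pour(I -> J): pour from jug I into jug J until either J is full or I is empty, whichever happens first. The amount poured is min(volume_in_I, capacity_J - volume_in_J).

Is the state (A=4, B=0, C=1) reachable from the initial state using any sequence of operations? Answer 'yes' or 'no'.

BFS from (A=5, B=0, C=0):
  1. fill(B) -> (A=5 B=6 C=0)
  2. pour(B -> C) -> (A=5 B=0 C=6)
  3. pour(A -> B) -> (A=0 B=5 C=6)
  4. pour(C -> A) -> (A=5 B=5 C=1)
  5. pour(A -> B) -> (A=4 B=6 C=1)
  6. empty(B) -> (A=4 B=0 C=1)
Target reached → yes.

Answer: yes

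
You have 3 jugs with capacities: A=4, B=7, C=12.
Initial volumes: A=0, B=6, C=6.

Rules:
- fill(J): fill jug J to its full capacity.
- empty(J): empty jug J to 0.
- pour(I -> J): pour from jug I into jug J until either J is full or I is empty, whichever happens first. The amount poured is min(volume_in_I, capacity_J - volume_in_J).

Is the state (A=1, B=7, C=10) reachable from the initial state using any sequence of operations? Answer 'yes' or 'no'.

BFS from (A=0, B=6, C=6):
  1. fill(A) -> (A=4 B=6 C=6)
  2. empty(B) -> (A=4 B=0 C=6)
  3. pour(A -> B) -> (A=0 B=4 C=6)
  4. fill(A) -> (A=4 B=4 C=6)
  5. pour(A -> C) -> (A=0 B=4 C=10)
  6. fill(A) -> (A=4 B=4 C=10)
  7. pour(A -> B) -> (A=1 B=7 C=10)
Target reached → yes.

Answer: yes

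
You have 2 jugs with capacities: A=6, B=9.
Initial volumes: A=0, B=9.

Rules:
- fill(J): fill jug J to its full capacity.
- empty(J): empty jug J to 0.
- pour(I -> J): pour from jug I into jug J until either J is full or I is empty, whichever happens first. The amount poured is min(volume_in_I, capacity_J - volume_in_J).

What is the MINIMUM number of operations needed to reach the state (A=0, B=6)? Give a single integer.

BFS from (A=0, B=9). One shortest path:
  1. fill(A) -> (A=6 B=9)
  2. empty(B) -> (A=6 B=0)
  3. pour(A -> B) -> (A=0 B=6)
Reached target in 3 moves.

Answer: 3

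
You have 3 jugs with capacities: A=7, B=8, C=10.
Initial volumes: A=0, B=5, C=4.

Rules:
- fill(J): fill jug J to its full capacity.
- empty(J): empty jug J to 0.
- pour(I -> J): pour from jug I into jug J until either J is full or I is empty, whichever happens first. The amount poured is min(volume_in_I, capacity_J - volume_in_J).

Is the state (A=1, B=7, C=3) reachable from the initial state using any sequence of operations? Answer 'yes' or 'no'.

BFS explored all 414 reachable states.
Reachable set includes: (0,0,0), (0,0,1), (0,0,2), (0,0,3), (0,0,4), (0,0,5), (0,0,6), (0,0,7), (0,0,8), (0,0,9), (0,0,10), (0,1,0) ...
Target (A=1, B=7, C=3) not in reachable set → no.

Answer: no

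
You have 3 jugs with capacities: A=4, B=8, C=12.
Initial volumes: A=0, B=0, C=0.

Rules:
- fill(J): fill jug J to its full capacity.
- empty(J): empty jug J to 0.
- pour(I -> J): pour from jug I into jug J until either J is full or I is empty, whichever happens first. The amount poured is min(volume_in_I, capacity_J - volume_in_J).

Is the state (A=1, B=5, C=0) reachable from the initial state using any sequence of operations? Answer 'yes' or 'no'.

Answer: no

Derivation:
BFS explored all 24 reachable states.
Reachable set includes: (0,0,0), (0,0,4), (0,0,8), (0,0,12), (0,4,0), (0,4,4), (0,4,8), (0,4,12), (0,8,0), (0,8,4), (0,8,8), (0,8,12) ...
Target (A=1, B=5, C=0) not in reachable set → no.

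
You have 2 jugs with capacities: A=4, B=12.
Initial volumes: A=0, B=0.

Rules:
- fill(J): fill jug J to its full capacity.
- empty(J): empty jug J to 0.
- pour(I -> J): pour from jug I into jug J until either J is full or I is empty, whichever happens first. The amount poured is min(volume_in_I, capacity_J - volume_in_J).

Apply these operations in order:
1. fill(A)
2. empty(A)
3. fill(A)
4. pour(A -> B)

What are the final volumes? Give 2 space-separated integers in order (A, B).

Step 1: fill(A) -> (A=4 B=0)
Step 2: empty(A) -> (A=0 B=0)
Step 3: fill(A) -> (A=4 B=0)
Step 4: pour(A -> B) -> (A=0 B=4)

Answer: 0 4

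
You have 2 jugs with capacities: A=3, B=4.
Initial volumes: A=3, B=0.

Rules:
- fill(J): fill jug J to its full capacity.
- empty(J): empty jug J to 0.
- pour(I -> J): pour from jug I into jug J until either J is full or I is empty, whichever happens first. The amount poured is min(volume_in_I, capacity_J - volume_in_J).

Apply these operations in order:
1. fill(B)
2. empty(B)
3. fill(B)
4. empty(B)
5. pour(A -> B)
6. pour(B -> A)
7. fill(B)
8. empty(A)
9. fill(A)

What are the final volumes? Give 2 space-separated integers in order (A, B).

Step 1: fill(B) -> (A=3 B=4)
Step 2: empty(B) -> (A=3 B=0)
Step 3: fill(B) -> (A=3 B=4)
Step 4: empty(B) -> (A=3 B=0)
Step 5: pour(A -> B) -> (A=0 B=3)
Step 6: pour(B -> A) -> (A=3 B=0)
Step 7: fill(B) -> (A=3 B=4)
Step 8: empty(A) -> (A=0 B=4)
Step 9: fill(A) -> (A=3 B=4)

Answer: 3 4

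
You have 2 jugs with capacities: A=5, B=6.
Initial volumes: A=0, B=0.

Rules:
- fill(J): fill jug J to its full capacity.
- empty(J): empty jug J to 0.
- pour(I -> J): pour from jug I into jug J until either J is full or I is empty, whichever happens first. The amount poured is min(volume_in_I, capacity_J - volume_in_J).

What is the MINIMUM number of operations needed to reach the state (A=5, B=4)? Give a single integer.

BFS from (A=0, B=0). One shortest path:
  1. fill(A) -> (A=5 B=0)
  2. pour(A -> B) -> (A=0 B=5)
  3. fill(A) -> (A=5 B=5)
  4. pour(A -> B) -> (A=4 B=6)
  5. empty(B) -> (A=4 B=0)
  6. pour(A -> B) -> (A=0 B=4)
  7. fill(A) -> (A=5 B=4)
Reached target in 7 moves.

Answer: 7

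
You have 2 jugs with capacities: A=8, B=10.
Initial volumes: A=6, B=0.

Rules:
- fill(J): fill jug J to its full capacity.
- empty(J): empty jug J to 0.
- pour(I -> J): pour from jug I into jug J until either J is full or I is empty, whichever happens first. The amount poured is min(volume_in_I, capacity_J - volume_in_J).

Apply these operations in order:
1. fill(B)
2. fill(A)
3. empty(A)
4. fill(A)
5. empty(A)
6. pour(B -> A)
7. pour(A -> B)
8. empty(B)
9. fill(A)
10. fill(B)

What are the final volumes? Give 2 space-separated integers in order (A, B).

Answer: 8 10

Derivation:
Step 1: fill(B) -> (A=6 B=10)
Step 2: fill(A) -> (A=8 B=10)
Step 3: empty(A) -> (A=0 B=10)
Step 4: fill(A) -> (A=8 B=10)
Step 5: empty(A) -> (A=0 B=10)
Step 6: pour(B -> A) -> (A=8 B=2)
Step 7: pour(A -> B) -> (A=0 B=10)
Step 8: empty(B) -> (A=0 B=0)
Step 9: fill(A) -> (A=8 B=0)
Step 10: fill(B) -> (A=8 B=10)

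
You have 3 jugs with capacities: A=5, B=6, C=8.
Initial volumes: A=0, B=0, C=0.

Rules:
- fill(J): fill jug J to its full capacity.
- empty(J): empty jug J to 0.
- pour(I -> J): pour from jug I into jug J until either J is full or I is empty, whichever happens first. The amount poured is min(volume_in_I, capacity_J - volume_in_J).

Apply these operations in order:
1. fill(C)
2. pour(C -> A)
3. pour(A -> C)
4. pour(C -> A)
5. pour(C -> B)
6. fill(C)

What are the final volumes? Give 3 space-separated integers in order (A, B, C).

Step 1: fill(C) -> (A=0 B=0 C=8)
Step 2: pour(C -> A) -> (A=5 B=0 C=3)
Step 3: pour(A -> C) -> (A=0 B=0 C=8)
Step 4: pour(C -> A) -> (A=5 B=0 C=3)
Step 5: pour(C -> B) -> (A=5 B=3 C=0)
Step 6: fill(C) -> (A=5 B=3 C=8)

Answer: 5 3 8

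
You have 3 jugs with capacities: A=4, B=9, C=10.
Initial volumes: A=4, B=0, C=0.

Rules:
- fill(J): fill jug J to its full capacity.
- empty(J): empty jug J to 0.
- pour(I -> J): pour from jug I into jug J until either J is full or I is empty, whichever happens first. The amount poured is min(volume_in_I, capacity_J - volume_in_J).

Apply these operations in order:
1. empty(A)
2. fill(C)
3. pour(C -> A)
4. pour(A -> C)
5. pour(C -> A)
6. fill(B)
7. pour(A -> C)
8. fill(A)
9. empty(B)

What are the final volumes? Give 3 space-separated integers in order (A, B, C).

Answer: 4 0 10

Derivation:
Step 1: empty(A) -> (A=0 B=0 C=0)
Step 2: fill(C) -> (A=0 B=0 C=10)
Step 3: pour(C -> A) -> (A=4 B=0 C=6)
Step 4: pour(A -> C) -> (A=0 B=0 C=10)
Step 5: pour(C -> A) -> (A=4 B=0 C=6)
Step 6: fill(B) -> (A=4 B=9 C=6)
Step 7: pour(A -> C) -> (A=0 B=9 C=10)
Step 8: fill(A) -> (A=4 B=9 C=10)
Step 9: empty(B) -> (A=4 B=0 C=10)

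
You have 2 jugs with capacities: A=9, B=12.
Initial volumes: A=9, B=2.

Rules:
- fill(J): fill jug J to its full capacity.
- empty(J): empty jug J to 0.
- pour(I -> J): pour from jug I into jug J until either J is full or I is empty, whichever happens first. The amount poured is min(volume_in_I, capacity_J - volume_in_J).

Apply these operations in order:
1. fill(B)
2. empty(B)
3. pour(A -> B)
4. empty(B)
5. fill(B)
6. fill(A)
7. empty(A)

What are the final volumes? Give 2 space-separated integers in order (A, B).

Step 1: fill(B) -> (A=9 B=12)
Step 2: empty(B) -> (A=9 B=0)
Step 3: pour(A -> B) -> (A=0 B=9)
Step 4: empty(B) -> (A=0 B=0)
Step 5: fill(B) -> (A=0 B=12)
Step 6: fill(A) -> (A=9 B=12)
Step 7: empty(A) -> (A=0 B=12)

Answer: 0 12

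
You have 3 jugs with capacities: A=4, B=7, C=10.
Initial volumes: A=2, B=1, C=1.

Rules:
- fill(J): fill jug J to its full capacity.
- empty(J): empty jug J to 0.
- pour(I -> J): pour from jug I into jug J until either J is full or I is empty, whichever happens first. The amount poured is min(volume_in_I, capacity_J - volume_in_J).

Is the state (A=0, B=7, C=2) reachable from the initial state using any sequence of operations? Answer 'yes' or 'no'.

BFS from (A=2, B=1, C=1):
  1. empty(A) -> (A=0 B=1 C=1)
  2. pour(B -> C) -> (A=0 B=0 C=2)
  3. fill(B) -> (A=0 B=7 C=2)
Target reached → yes.

Answer: yes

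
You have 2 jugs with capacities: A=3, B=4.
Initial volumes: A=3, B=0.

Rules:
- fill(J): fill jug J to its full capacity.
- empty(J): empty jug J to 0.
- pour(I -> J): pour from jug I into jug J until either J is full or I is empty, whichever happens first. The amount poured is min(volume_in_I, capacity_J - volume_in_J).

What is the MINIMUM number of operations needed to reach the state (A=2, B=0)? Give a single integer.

BFS from (A=3, B=0). One shortest path:
  1. pour(A -> B) -> (A=0 B=3)
  2. fill(A) -> (A=3 B=3)
  3. pour(A -> B) -> (A=2 B=4)
  4. empty(B) -> (A=2 B=0)
Reached target in 4 moves.

Answer: 4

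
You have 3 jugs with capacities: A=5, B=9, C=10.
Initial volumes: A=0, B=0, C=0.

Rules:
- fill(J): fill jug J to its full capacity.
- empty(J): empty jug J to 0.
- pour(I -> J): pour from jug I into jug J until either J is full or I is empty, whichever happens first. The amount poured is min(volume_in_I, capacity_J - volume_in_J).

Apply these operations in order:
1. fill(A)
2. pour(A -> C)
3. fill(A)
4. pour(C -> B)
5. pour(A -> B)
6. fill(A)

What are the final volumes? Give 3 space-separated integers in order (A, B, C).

Step 1: fill(A) -> (A=5 B=0 C=0)
Step 2: pour(A -> C) -> (A=0 B=0 C=5)
Step 3: fill(A) -> (A=5 B=0 C=5)
Step 4: pour(C -> B) -> (A=5 B=5 C=0)
Step 5: pour(A -> B) -> (A=1 B=9 C=0)
Step 6: fill(A) -> (A=5 B=9 C=0)

Answer: 5 9 0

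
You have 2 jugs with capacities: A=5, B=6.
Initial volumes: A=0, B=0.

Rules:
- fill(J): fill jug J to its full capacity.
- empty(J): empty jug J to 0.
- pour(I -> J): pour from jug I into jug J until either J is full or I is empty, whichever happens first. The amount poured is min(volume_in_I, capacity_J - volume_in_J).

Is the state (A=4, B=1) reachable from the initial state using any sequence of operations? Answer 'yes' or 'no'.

BFS explored all 22 reachable states.
Reachable set includes: (0,0), (0,1), (0,2), (0,3), (0,4), (0,5), (0,6), (1,0), (1,6), (2,0), (2,6), (3,0) ...
Target (A=4, B=1) not in reachable set → no.

Answer: no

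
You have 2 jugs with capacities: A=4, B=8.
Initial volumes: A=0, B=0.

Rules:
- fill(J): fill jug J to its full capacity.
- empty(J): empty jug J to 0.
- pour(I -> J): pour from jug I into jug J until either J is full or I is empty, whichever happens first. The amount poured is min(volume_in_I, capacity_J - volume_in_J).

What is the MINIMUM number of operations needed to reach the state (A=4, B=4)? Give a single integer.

BFS from (A=0, B=0). One shortest path:
  1. fill(B) -> (A=0 B=8)
  2. pour(B -> A) -> (A=4 B=4)
Reached target in 2 moves.

Answer: 2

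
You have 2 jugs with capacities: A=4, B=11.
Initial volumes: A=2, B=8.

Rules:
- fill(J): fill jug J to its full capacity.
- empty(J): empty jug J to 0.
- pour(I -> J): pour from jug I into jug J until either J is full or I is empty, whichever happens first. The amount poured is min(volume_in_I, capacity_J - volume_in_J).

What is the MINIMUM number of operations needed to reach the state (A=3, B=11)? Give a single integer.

Answer: 3

Derivation:
BFS from (A=2, B=8). One shortest path:
  1. pour(A -> B) -> (A=0 B=10)
  2. fill(A) -> (A=4 B=10)
  3. pour(A -> B) -> (A=3 B=11)
Reached target in 3 moves.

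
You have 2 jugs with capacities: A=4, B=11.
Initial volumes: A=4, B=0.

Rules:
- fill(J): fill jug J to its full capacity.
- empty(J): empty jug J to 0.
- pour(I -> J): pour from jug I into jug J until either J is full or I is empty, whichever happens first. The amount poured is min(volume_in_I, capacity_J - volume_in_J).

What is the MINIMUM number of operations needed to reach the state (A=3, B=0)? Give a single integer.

Answer: 7

Derivation:
BFS from (A=4, B=0). One shortest path:
  1. empty(A) -> (A=0 B=0)
  2. fill(B) -> (A=0 B=11)
  3. pour(B -> A) -> (A=4 B=7)
  4. empty(A) -> (A=0 B=7)
  5. pour(B -> A) -> (A=4 B=3)
  6. empty(A) -> (A=0 B=3)
  7. pour(B -> A) -> (A=3 B=0)
Reached target in 7 moves.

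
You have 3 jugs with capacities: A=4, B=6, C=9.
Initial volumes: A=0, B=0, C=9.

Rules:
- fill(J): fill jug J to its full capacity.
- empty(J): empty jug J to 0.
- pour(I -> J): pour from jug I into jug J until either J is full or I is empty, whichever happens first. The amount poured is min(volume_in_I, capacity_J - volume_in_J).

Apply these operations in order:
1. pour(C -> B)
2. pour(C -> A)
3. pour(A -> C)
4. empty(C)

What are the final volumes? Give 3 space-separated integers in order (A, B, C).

Answer: 0 6 0

Derivation:
Step 1: pour(C -> B) -> (A=0 B=6 C=3)
Step 2: pour(C -> A) -> (A=3 B=6 C=0)
Step 3: pour(A -> C) -> (A=0 B=6 C=3)
Step 4: empty(C) -> (A=0 B=6 C=0)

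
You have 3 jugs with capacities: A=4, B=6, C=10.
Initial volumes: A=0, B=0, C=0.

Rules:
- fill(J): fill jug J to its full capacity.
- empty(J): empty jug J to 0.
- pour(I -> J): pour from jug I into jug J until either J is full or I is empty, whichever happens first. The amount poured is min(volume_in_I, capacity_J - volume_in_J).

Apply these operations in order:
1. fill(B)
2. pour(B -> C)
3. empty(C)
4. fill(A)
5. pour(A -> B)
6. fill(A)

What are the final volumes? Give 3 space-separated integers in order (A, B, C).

Step 1: fill(B) -> (A=0 B=6 C=0)
Step 2: pour(B -> C) -> (A=0 B=0 C=6)
Step 3: empty(C) -> (A=0 B=0 C=0)
Step 4: fill(A) -> (A=4 B=0 C=0)
Step 5: pour(A -> B) -> (A=0 B=4 C=0)
Step 6: fill(A) -> (A=4 B=4 C=0)

Answer: 4 4 0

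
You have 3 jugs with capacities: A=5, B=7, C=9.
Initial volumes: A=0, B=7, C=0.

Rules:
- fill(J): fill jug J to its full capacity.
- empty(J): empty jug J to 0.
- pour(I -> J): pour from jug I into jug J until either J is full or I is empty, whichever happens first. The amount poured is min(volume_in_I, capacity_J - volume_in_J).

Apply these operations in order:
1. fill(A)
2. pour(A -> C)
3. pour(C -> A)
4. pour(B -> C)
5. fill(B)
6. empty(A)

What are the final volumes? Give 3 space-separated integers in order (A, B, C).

Step 1: fill(A) -> (A=5 B=7 C=0)
Step 2: pour(A -> C) -> (A=0 B=7 C=5)
Step 3: pour(C -> A) -> (A=5 B=7 C=0)
Step 4: pour(B -> C) -> (A=5 B=0 C=7)
Step 5: fill(B) -> (A=5 B=7 C=7)
Step 6: empty(A) -> (A=0 B=7 C=7)

Answer: 0 7 7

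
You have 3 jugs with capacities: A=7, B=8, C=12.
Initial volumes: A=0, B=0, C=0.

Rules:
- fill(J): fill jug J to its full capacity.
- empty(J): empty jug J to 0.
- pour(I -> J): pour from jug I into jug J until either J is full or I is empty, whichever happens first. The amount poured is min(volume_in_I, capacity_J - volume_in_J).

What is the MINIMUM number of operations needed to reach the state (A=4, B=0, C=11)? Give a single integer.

Answer: 8

Derivation:
BFS from (A=0, B=0, C=0). One shortest path:
  1. fill(A) -> (A=7 B=0 C=0)
  2. fill(B) -> (A=7 B=8 C=0)
  3. pour(B -> C) -> (A=7 B=0 C=8)
  4. pour(A -> C) -> (A=3 B=0 C=12)
  5. pour(C -> B) -> (A=3 B=8 C=4)
  6. pour(B -> A) -> (A=7 B=4 C=4)
  7. pour(A -> C) -> (A=0 B=4 C=11)
  8. pour(B -> A) -> (A=4 B=0 C=11)
Reached target in 8 moves.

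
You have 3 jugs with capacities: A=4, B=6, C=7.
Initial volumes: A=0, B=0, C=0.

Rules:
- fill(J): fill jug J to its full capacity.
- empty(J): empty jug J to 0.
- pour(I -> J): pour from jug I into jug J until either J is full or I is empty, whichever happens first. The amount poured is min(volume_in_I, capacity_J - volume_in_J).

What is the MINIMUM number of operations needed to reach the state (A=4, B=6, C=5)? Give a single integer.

BFS from (A=0, B=0, C=0). One shortest path:
  1. fill(A) -> (A=4 B=0 C=0)
  2. fill(C) -> (A=4 B=0 C=7)
  3. pour(A -> B) -> (A=0 B=4 C=7)
  4. fill(A) -> (A=4 B=4 C=7)
  5. pour(C -> B) -> (A=4 B=6 C=5)
Reached target in 5 moves.

Answer: 5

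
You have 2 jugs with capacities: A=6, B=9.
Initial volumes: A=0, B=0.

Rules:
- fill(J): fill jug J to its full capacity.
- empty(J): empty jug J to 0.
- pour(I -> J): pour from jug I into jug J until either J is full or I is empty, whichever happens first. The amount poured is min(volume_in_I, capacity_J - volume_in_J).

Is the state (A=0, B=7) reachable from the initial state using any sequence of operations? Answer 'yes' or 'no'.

Answer: no

Derivation:
BFS explored all 10 reachable states.
Reachable set includes: (0,0), (0,3), (0,6), (0,9), (3,0), (3,9), (6,0), (6,3), (6,6), (6,9)
Target (A=0, B=7) not in reachable set → no.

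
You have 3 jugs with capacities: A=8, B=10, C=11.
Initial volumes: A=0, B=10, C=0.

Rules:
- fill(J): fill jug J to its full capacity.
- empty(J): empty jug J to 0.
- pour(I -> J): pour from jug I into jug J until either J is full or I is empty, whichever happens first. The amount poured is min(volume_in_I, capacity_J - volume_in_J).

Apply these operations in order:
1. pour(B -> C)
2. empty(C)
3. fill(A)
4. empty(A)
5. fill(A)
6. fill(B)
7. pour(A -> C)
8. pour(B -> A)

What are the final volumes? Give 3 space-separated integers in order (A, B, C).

Answer: 8 2 8

Derivation:
Step 1: pour(B -> C) -> (A=0 B=0 C=10)
Step 2: empty(C) -> (A=0 B=0 C=0)
Step 3: fill(A) -> (A=8 B=0 C=0)
Step 4: empty(A) -> (A=0 B=0 C=0)
Step 5: fill(A) -> (A=8 B=0 C=0)
Step 6: fill(B) -> (A=8 B=10 C=0)
Step 7: pour(A -> C) -> (A=0 B=10 C=8)
Step 8: pour(B -> A) -> (A=8 B=2 C=8)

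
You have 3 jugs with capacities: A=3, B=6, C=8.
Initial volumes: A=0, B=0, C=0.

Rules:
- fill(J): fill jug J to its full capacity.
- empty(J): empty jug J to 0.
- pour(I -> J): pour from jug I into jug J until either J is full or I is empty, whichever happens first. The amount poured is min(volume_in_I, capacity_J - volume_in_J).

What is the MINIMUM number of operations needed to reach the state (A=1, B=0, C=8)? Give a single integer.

BFS from (A=0, B=0, C=0). One shortest path:
  1. fill(A) -> (A=3 B=0 C=0)
  2. fill(B) -> (A=3 B=6 C=0)
  3. pour(B -> C) -> (A=3 B=0 C=6)
  4. pour(A -> C) -> (A=1 B=0 C=8)
Reached target in 4 moves.

Answer: 4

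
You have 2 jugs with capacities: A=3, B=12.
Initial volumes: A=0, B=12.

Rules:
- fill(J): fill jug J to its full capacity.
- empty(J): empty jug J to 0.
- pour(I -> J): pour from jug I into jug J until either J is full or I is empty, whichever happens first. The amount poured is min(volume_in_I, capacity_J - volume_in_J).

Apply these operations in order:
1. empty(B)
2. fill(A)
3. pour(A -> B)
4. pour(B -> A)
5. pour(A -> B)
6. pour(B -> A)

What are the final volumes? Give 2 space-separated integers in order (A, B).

Step 1: empty(B) -> (A=0 B=0)
Step 2: fill(A) -> (A=3 B=0)
Step 3: pour(A -> B) -> (A=0 B=3)
Step 4: pour(B -> A) -> (A=3 B=0)
Step 5: pour(A -> B) -> (A=0 B=3)
Step 6: pour(B -> A) -> (A=3 B=0)

Answer: 3 0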